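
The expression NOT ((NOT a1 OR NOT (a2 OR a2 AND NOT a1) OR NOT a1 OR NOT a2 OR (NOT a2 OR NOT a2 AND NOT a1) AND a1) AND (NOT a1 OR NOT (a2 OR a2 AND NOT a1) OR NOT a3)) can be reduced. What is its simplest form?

a1 AND a2

NOT ((NOT a1 OR NOT (a2 OR a2 AND NOT a1) OR NOT a1 OR NOT a2 OR (NOT a2 OR NOT a2 AND NOT a1) AND a1) AND (NOT a1 OR NOT (a2 OR a2 AND NOT a1) OR NOT a3))
= NOT ((NOT a1 OR NOT (a2 OR a2 AND NOT a1) OR NOT a1 OR NOT a2 OR NOT a2 AND a1) AND (NOT a1 OR NOT (a2 OR a2 AND NOT a1) OR NOT a3))
= NOT ((NOT a1 OR NOT (a2 OR a2 AND NOT a1) OR NOT a1 OR NOT a2) AND (NOT a1 OR NOT (a2 OR a2 AND NOT a1) OR NOT a3))
= NOT ((NOT a1 OR NOT a2) AND NOT a3 OR NOT a1 OR NOT (a2 OR a2 AND NOT a1))
= NOT ((NOT a1 OR NOT a2) AND NOT a3 OR NOT a1 OR NOT a2)
= NOT (NOT a1 OR NOT a2)
= a1 AND a2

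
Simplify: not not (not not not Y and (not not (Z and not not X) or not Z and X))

not not (not not not Y and (not not (Z and not not X) or not Z and X))
= not not (not Y and (not not (Z and not not X) or not Z and X))   — double negation
= not not (not Y and (not not (Z and X) or not Z and X))   — double negation
= not not (not Y and (Z and X or not Z and X))   — double negation
= not not (not Y and X)   — distribution
= not Y and X   — double negation

not Y and X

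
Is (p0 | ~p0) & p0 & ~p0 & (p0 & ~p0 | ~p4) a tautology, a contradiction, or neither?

(p0 | ~p0) & p0 & ~p0 & (p0 & ~p0 | ~p4)
= p0 & ~p0 & (p0 & ~p0 | ~p4)   (complement / identity)
= p0 & ~p0   (absorption)
= 0   (complement)

contradiction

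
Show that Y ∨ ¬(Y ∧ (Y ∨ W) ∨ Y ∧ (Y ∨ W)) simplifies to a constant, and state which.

Y ∨ ¬(Y ∧ (Y ∨ W) ∨ Y ∧ (Y ∨ W))
= Y ∨ ¬(Y ∧ (Y ∨ W))   [idempotence]
= Y ∨ ¬Y   [absorption]
= True   [complement]

True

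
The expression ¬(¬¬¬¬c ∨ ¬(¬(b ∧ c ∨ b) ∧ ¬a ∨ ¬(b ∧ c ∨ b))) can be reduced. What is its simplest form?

¬c ∧ ¬b

¬(¬¬¬¬c ∨ ¬(¬(b ∧ c ∨ b) ∧ ¬a ∨ ¬(b ∧ c ∨ b)))
= ¬(¬¬¬¬c ∨ ¬¬(b ∧ c ∨ b))
= ¬(¬¬¬¬c ∨ ¬¬b)
= ¬¬¬c ∧ ¬b
= ¬c ∧ ¬b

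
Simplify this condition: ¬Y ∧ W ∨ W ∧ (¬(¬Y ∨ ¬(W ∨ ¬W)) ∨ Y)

W

¬Y ∧ W ∨ W ∧ (¬(¬Y ∨ ¬(W ∨ ¬W)) ∨ Y)
= ¬Y ∧ W ∨ W ∧ (Y ∧ (W ∨ ¬W) ∨ Y)   — De Morgan
= ¬Y ∧ W ∨ W ∧ (Y ∨ Y)   — complement / identity
= ¬Y ∧ W ∨ W ∧ Y   — idempotence
= W   — distribution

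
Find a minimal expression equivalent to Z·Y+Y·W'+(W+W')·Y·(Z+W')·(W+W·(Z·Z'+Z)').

Y·(Z+W')

Z·Y+Y·W'+(W+W')·Y·(Z+W')·(W+W·(Z·Z'+Z)')
= Z·Y+Y·W'+Y·(Z+W')·(W+W·(Z·Z'+Z)')   (complement / identity)
= Y·(Z+W')+Y·(Z+W')·(W+W·(Z·Z'+Z)')   (distribution)
= Y·(Z+W')+Y·(Z+W')·(W+W·Z')   (complement / identity)
= Y·(Z+W')+Y·(Z+W')·W   (absorption)
= Y·(Z+W')   (absorption)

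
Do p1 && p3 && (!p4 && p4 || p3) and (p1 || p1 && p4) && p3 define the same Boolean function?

E1: p1 && p3 && (!p4 && p4 || p3)
    = p1 && p3 && p3   [complement / identity]
    = p1 && p3   [idempotence]
E2: (p1 || p1 && p4) && p3
    = p1 && p3   [absorption]
Both reduce to p1 && p3, so they are equivalent.

Yes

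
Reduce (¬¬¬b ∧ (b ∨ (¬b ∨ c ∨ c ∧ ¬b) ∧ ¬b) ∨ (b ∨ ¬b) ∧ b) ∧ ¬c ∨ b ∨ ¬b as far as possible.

(¬¬¬b ∧ (b ∨ (¬b ∨ c ∨ c ∧ ¬b) ∧ ¬b) ∨ (b ∨ ¬b) ∧ b) ∧ ¬c ∨ b ∨ ¬b
= (¬¬¬b ∧ (b ∨ (¬b ∨ c) ∧ ¬b) ∨ (b ∨ ¬b) ∧ b) ∧ ¬c ∨ b ∨ ¬b   [absorption]
= (¬¬¬b ∧ (b ∨ ¬b) ∨ (b ∨ ¬b) ∧ b) ∧ ¬c ∨ b ∨ ¬b   [absorption]
= (¬b ∧ (b ∨ ¬b) ∨ (b ∨ ¬b) ∧ b) ∧ ¬c ∨ b ∨ ¬b   [double negation]
= (b ∨ ¬b) ∧ ¬c ∨ b ∨ ¬b   [distribution]
= b ∨ ¬b   [absorption]
= True   [complement]

True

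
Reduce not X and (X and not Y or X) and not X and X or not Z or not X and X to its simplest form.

not Z

not X and (X and not Y or X) and not X and X or not Z or not X and X
= not X and X and not X and X or not Z or not X and X   (absorption)
= not X and X or not Z or not X and X   (idempotence)
= not X and X or not Z   (complement / identity)
= not Z   (complement / identity)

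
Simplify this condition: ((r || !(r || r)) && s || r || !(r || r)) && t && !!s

t && s

((r || !(r || r)) && s || r || !(r || r)) && t && !!s
= (r || !(r || r)) && t && !!s   — absorption
= (r || !r) && t && !!s   — idempotence
= t && !!s   — complement / identity
= t && s   — double negation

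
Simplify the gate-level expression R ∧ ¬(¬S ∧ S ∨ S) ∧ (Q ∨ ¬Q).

R ∧ ¬(¬S ∧ S ∨ S) ∧ (Q ∨ ¬Q)
= R ∧ ¬(¬S ∧ S ∨ S)   (complement / identity)
= R ∧ ¬S   (complement / identity)

R ∧ ¬S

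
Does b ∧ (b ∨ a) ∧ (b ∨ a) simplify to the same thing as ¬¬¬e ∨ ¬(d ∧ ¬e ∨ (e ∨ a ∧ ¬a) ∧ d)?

E1: b ∧ (b ∨ a) ∧ (b ∨ a)
    = b ∧ (b ∨ a)   (absorption)
    = b   (absorption)
E2: ¬¬¬e ∨ ¬(d ∧ ¬e ∨ (e ∨ a ∧ ¬a) ∧ d)
    = ¬¬¬e ∨ ¬(d ∧ ¬e ∨ e ∧ d)   (complement / identity)
    = ¬¬¬e ∨ ¬d   (distribution)
    = ¬e ∨ ¬d   (double negation)
These differ: at a=0, b=0, d=1, e=0, E1 = 0 but E2 = 1.

No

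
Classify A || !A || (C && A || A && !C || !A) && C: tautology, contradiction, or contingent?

A || !A || (C && A || A && !C || !A) && C
= A || !A || (A || !A) && C   (distribution)
= A || !A   (absorption)
= true   (complement)

tautology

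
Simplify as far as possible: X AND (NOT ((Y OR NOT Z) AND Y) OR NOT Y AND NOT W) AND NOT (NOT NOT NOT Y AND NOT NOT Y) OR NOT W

X AND NOT Y OR NOT W

X AND (NOT ((Y OR NOT Z) AND Y) OR NOT Y AND NOT W) AND NOT (NOT NOT NOT Y AND NOT NOT Y) OR NOT W
= X AND (NOT Y OR NOT Y AND NOT W) AND NOT (NOT NOT NOT Y AND NOT NOT Y) OR NOT W   — absorption
= X AND (NOT Y OR NOT Y AND NOT W) AND (NOT NOT Y OR NOT Y) OR NOT W   — De Morgan
= X AND NOT Y AND (NOT NOT Y OR NOT Y) OR NOT W   — absorption
= X AND NOT Y AND (Y OR NOT Y) OR NOT W   — double negation
= X AND NOT Y OR NOT W   — complement / identity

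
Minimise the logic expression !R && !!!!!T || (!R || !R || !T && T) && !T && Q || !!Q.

!R && !!!!!T || (!R || !R || !T && T) && !T && Q || !!Q
= !R && !!!T || (!R || !R || !T && T) && !T && Q || !!Q   (double negation)
= !R && !!!T || (!R || !R) && !T && Q || !!Q   (complement / identity)
= !R && !T || (!R || !R) && !T && Q || !!Q   (double negation)
= !R && !T || !R && !T && Q || !!Q   (idempotence)
= !R && !T || !!Q   (absorption)
= !R && !T || Q   (double negation)

!R && !T || Q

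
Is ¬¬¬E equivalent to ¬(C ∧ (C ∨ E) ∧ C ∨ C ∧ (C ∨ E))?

No

E1: ¬¬¬E
    = ¬E
E2: ¬(C ∧ (C ∨ E) ∧ C ∨ C ∧ (C ∨ E))
    = ¬(C ∧ (C ∨ E))
    = ¬C
These differ: at C=1, E=0, E1 = 1 but E2 = 0.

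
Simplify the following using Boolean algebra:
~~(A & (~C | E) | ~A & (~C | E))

~C | E

~~(A & (~C | E) | ~A & (~C | E))
= A & (~C | E) | ~A & (~C | E)   [double negation]
= ~C | E   [distribution]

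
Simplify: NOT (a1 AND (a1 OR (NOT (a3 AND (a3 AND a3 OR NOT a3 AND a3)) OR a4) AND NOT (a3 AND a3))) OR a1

TRUE

NOT (a1 AND (a1 OR (NOT (a3 AND (a3 AND a3 OR NOT a3 AND a3)) OR a4) AND NOT (a3 AND a3))) OR a1
= NOT (a1 AND (a1 OR (NOT (a3 AND a3) OR a4) AND NOT (a3 AND a3))) OR a1   — distribution
= NOT (a1 AND (a1 OR NOT (a3 AND a3))) OR a1   — absorption
= NOT (a1 AND (a1 OR NOT a3)) OR a1   — idempotence
= NOT a1 OR a1   — absorption
= TRUE   — complement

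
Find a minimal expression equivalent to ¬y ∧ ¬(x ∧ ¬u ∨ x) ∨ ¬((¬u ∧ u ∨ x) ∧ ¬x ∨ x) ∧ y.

¬x

¬y ∧ ¬(x ∧ ¬u ∨ x) ∨ ¬((¬u ∧ u ∨ x) ∧ ¬x ∨ x) ∧ y
= ¬y ∧ ¬(x ∧ ¬u ∨ x) ∨ ¬(x ∧ ¬x ∨ x) ∧ y   — complement / identity
= ¬y ∧ ¬x ∨ ¬(x ∧ ¬x ∨ x) ∧ y   — absorption
= ¬y ∧ ¬x ∨ ¬x ∧ y   — complement / identity
= ¬x   — distribution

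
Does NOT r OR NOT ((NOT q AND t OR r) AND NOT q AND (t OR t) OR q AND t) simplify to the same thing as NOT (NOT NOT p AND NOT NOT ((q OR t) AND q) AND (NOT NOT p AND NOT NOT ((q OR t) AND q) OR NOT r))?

E1: NOT r OR NOT ((NOT q AND t OR r) AND NOT q AND (t OR t) OR q AND t)
    = NOT r OR NOT ((NOT q AND t OR r) AND NOT q AND t OR q AND t)
    = NOT r OR NOT (NOT q AND t OR q AND t)
    = NOT r OR NOT t
E2: NOT (NOT NOT p AND NOT NOT ((q OR t) AND q) AND (NOT NOT p AND NOT NOT ((q OR t) AND q) OR NOT r))
    = NOT (NOT NOT p AND NOT NOT ((q OR t) AND q))
    = NOT p OR NOT ((q OR t) AND q)
    = NOT p OR NOT q
These differ: at p=1, q=1, r=0, t=1, E1 = 1 but E2 = 0.

No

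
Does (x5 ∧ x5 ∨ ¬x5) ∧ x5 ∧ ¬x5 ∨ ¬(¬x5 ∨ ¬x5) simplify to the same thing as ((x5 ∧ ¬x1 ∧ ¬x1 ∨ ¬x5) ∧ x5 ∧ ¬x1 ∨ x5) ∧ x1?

E1: (x5 ∧ x5 ∨ ¬x5) ∧ x5 ∧ ¬x5 ∨ ¬(¬x5 ∨ ¬x5)
    = (x5 ∧ x5 ∨ ¬x5) ∧ x5 ∧ ¬x5 ∨ x5 ∧ x5   — De Morgan
    = (x5 ∨ ¬x5) ∧ x5 ∧ ¬x5 ∨ x5 ∧ x5   — idempotence
    = x5 ∧ ¬x5 ∨ x5 ∧ x5   — complement / identity
    = x5   — distribution
E2: ((x5 ∧ ¬x1 ∧ ¬x1 ∨ ¬x5) ∧ x5 ∧ ¬x1 ∨ x5) ∧ x1
    = ((x5 ∧ ¬x1 ∨ ¬x5) ∧ x5 ∧ ¬x1 ∨ x5) ∧ x1   — idempotence
    = (x5 ∧ ¬x1 ∨ x5) ∧ x1   — absorption
    = x5 ∧ x1   — absorption
These differ: at x1=0, x5=1, E1 = 1 but E2 = 0.

No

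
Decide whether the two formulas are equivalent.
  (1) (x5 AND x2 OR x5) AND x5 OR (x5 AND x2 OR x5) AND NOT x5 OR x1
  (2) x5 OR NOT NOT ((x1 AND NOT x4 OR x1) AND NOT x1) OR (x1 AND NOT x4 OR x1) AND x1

Yes

E1: (x5 AND x2 OR x5) AND x5 OR (x5 AND x2 OR x5) AND NOT x5 OR x1
    = x5 AND x2 OR x5 OR x1
    = x5 OR x1
E2: x5 OR NOT NOT ((x1 AND NOT x4 OR x1) AND NOT x1) OR (x1 AND NOT x4 OR x1) AND x1
    = x5 OR (x1 AND NOT x4 OR x1) AND NOT x1 OR (x1 AND NOT x4 OR x1) AND x1
    = x5 OR x1 AND NOT x4 OR x1
    = x5 OR x1
Both reduce to x5 OR x1, so they are equivalent.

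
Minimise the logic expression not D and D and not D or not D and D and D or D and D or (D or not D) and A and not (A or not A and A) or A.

not D and D and not D or not D and D and D or D and D or (D or not D) and A and not (A or not A and A) or A
= not D and D and not D or not D and D and D or D and D or (D or not D) and A and not A or A   — complement / identity
= not D and D or D and D or (D or not D) and A and not A or A   — distribution
= not D and D or D and D or A and not A or A   — complement / identity
= not D and D or D and D or A   — complement / identity
= D or A   — distribution

D or A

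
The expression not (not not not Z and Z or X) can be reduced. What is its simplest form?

not X

not (not not not Z and Z or X)
= not (not Z and Z or X)   — double negation
= not X   — complement / identity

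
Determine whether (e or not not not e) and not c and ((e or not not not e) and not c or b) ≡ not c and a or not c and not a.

E1: (e or not not not e) and not c and ((e or not not not e) and not c or b)
    = (e or not not not e) and not c
    = (e or not e) and not c
    = not c
E2: not c and a or not c and not a
    = not c
Both reduce to not c, so they are equivalent.

Yes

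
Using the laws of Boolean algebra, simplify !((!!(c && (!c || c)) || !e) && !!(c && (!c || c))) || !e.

!((!!(c && (!c || c)) || !e) && !!(c && (!c || c))) || !e
= !!!(c && (!c || c)) || !e   [absorption]
= !(c && (!c || c)) || !e   [double negation]
= !c || !e   [complement / identity]

!c || !e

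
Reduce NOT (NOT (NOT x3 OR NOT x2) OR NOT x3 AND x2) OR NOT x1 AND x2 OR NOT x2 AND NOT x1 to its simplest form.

NOT x2 OR NOT x1

NOT (NOT (NOT x3 OR NOT x2) OR NOT x3 AND x2) OR NOT x1 AND x2 OR NOT x2 AND NOT x1
= NOT (x3 AND x2 OR NOT x3 AND x2) OR NOT x1 AND x2 OR NOT x2 AND NOT x1
= NOT x2 OR NOT x1 AND x2 OR NOT x2 AND NOT x1
= NOT x2 OR NOT x1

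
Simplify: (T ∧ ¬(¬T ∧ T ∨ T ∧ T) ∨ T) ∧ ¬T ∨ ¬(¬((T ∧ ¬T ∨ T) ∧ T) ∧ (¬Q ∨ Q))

T

(T ∧ ¬(¬T ∧ T ∨ T ∧ T) ∨ T) ∧ ¬T ∨ ¬(¬((T ∧ ¬T ∨ T) ∧ T) ∧ (¬Q ∨ Q))
= (T ∧ ¬T ∨ T) ∧ ¬T ∨ ¬(¬((T ∧ ¬T ∨ T) ∧ T) ∧ (¬Q ∨ Q))
= (T ∧ ¬T ∨ T) ∧ ¬T ∨ ¬¬((T ∧ ¬T ∨ T) ∧ T)
= (T ∧ ¬T ∨ T) ∧ ¬T ∨ (T ∧ ¬T ∨ T) ∧ T
= T ∧ ¬T ∨ T
= T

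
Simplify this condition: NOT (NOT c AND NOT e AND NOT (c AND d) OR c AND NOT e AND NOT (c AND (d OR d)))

e OR c AND d

NOT (NOT c AND NOT e AND NOT (c AND d) OR c AND NOT e AND NOT (c AND (d OR d)))
= NOT (NOT c AND NOT e AND NOT (c AND d) OR c AND NOT e AND NOT (c AND d))   [idempotence]
= NOT (NOT e AND NOT (c AND d))   [distribution]
= e OR c AND d   [De Morgan]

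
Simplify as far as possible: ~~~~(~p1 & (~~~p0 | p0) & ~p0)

~p1 & ~p0

~~~~(~p1 & (~~~p0 | p0) & ~p0)
= ~~~~(~p1 & (~p0 | p0) & ~p0)   [double negation]
= ~~(~p1 & (~p0 | p0) & ~p0)   [double negation]
= ~~(~p1 & ~p0)   [complement / identity]
= ~p1 & ~p0   [double negation]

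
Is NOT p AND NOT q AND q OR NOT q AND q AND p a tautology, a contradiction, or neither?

NOT p AND NOT q AND q OR NOT q AND q AND p
= NOT q AND q   (distribution)
= FALSE   (complement)

contradiction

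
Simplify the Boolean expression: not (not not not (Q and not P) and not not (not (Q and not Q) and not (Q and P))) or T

Q or T

not (not not not (Q and not P) and not not (not (Q and not Q) and not (Q and P))) or T
= not (not (Q and not P) and not not (not (Q and not Q) and not (Q and P))) or T   [double negation]
= not (not (Q and not P) and not (Q and not Q or Q and P)) or T   [De Morgan]
= Q and not P or Q and not Q or Q and P or T   [De Morgan]
= Q and not P or Q and P or T   [complement / identity]
= Q or T   [distribution]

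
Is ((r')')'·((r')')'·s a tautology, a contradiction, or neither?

((r')')'·((r')')'·s
= ((r')')'·s   — idempotence
= r'·s   — double negation
This depends on r, s, so it is not a constant.

neither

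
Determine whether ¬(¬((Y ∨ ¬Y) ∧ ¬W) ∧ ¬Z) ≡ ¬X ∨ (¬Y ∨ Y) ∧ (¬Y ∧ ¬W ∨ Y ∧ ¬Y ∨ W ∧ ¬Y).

E1: ¬(¬((Y ∨ ¬Y) ∧ ¬W) ∧ ¬Z)
    = (Y ∨ ¬Y) ∧ ¬W ∨ Z   (De Morgan)
    = ¬W ∨ Z   (complement / identity)
E2: ¬X ∨ (¬Y ∨ Y) ∧ (¬Y ∧ ¬W ∨ Y ∧ ¬Y ∨ W ∧ ¬Y)
    = ¬X ∨ (¬Y ∨ Y) ∧ (¬Y ∧ ¬W ∨ W ∧ ¬Y)   (complement / identity)
    = ¬X ∨ (¬Y ∨ Y) ∧ ¬Y   (distribution)
    = ¬X ∨ ¬Y   (complement / identity)
These differ: at W=1, X=0, Y=1, Z=0, E1 = 0 but E2 = 1.

No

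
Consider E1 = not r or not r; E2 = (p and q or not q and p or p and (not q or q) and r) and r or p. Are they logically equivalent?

E1: not r or not r
    = not r
E2: (p and q or not q and p or p and (not q or q) and r) and r or p
    = (p and q or not q and p or p and r) and r or p
    = (p or p and r) and r or p
    = p and r or p
    = p
These differ: at p=0, q=0, r=0, E1 = 1 but E2 = 0.

No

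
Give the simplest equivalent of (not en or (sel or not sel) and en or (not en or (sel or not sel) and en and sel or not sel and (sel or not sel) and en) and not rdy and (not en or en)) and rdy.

(not en or (sel or not sel) and en or (not en or (sel or not sel) and en and sel or not sel and (sel or not sel) and en) and not rdy and (not en or en)) and rdy
= (not en or (sel or not sel) and en or (not en or (sel or not sel) and en and sel or not sel and (sel or not sel) and en) and not rdy) and rdy   — complement / identity
= (not en or (sel or not sel) and en or (not en or (sel or not sel) and en) and not rdy) and rdy   — distribution
= (not en or (sel or not sel) and en) and rdy   — absorption
= (not en or en) and rdy   — complement / identity
= rdy   — complement / identity

rdy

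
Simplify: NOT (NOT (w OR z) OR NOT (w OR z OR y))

NOT (NOT (w OR z) OR NOT (w OR z OR y))
= (w OR z) AND (w OR z OR y)
= w OR z

w OR z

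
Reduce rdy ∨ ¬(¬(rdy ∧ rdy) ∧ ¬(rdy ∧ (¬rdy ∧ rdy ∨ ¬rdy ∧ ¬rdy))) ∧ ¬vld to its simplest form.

rdy ∨ ¬(¬(rdy ∧ rdy) ∧ ¬(rdy ∧ (¬rdy ∧ rdy ∨ ¬rdy ∧ ¬rdy))) ∧ ¬vld
= rdy ∨ ¬(¬(rdy ∧ rdy) ∧ ¬(rdy ∧ ¬rdy)) ∧ ¬vld
= rdy ∨ (rdy ∧ rdy ∨ rdy ∧ ¬rdy) ∧ ¬vld
= rdy ∨ rdy ∧ ¬vld
= rdy

rdy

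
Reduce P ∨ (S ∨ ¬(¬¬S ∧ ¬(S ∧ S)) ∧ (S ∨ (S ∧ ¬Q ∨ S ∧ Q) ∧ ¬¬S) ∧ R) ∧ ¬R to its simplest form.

P ∨ S ∧ ¬R

P ∨ (S ∨ ¬(¬¬S ∧ ¬(S ∧ S)) ∧ (S ∨ (S ∧ ¬Q ∨ S ∧ Q) ∧ ¬¬S) ∧ R) ∧ ¬R
= P ∨ (S ∨ ¬(¬¬S ∧ ¬(S ∧ S)) ∧ (S ∨ S ∧ ¬¬S) ∧ R) ∧ ¬R   [distribution]
= P ∨ (S ∨ (¬S ∨ S ∧ S) ∧ (S ∨ S ∧ ¬¬S) ∧ R) ∧ ¬R   [De Morgan]
= P ∨ (S ∨ (¬S ∨ S ∧ S) ∧ (S ∨ S ∧ S) ∧ R) ∧ ¬R   [double negation]
= P ∨ (S ∨ (¬S ∧ S ∨ S ∧ S) ∧ R) ∧ ¬R   [distribution]
= P ∨ (S ∨ S ∧ R) ∧ ¬R   [distribution]
= P ∨ S ∧ ¬R   [absorption]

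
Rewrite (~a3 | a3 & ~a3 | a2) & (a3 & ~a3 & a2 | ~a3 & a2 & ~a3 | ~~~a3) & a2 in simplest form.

(~a3 | a3 & ~a3 | a2) & (a3 & ~a3 & a2 | ~a3 & a2 & ~a3 | ~~~a3) & a2
= (~a3 | a3 & ~a3 | a2) & (a3 & ~a3 & a2 | ~a3 & a2 & ~a3 | ~a3) & a2   (double negation)
= (~a3 | a3 & ~a3 | a2) & (~a3 & a2 | ~a3) & a2   (distribution)
= (~a3 | a3 & ~a3 | a2) & ~a3 & a2   (absorption)
= (~a3 | a2) & ~a3 & a2   (complement / identity)
= ~a3 & a2   (absorption)

~a3 & a2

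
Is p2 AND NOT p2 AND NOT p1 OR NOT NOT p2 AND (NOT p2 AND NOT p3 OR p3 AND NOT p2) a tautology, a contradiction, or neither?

contradiction

p2 AND NOT p2 AND NOT p1 OR NOT NOT p2 AND (NOT p2 AND NOT p3 OR p3 AND NOT p2)
= p2 AND NOT p2 AND NOT p1 OR p2 AND (NOT p2 AND NOT p3 OR p3 AND NOT p2)   [double negation]
= p2 AND NOT p2 AND NOT p1 OR p2 AND NOT p2   [distribution]
= p2 AND NOT p2   [absorption]
= FALSE   [complement]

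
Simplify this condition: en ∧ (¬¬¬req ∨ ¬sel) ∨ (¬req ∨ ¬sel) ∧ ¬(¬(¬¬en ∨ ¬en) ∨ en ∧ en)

en ∧ (¬¬¬req ∨ ¬sel) ∨ (¬req ∨ ¬sel) ∧ ¬(¬(¬¬en ∨ ¬en) ∨ en ∧ en)
= en ∧ (¬¬¬req ∨ ¬sel) ∨ (¬req ∨ ¬sel) ∧ ¬(¬en ∧ en ∨ en ∧ en)   (De Morgan)
= en ∧ (¬req ∨ ¬sel) ∨ (¬req ∨ ¬sel) ∧ ¬(¬en ∧ en ∨ en ∧ en)   (double negation)
= en ∧ (¬req ∨ ¬sel) ∨ (¬req ∨ ¬sel) ∧ ¬en   (distribution)
= ¬req ∨ ¬sel   (distribution)

¬req ∨ ¬sel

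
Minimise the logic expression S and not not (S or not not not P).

S

S and not not (S or not not not P)
= S and not not (S or not P)   [double negation]
= S and (S or not P)   [double negation]
= S   [absorption]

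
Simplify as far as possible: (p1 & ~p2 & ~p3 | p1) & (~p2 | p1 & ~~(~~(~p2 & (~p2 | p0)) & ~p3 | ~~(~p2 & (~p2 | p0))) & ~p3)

(p1 & ~p2 & ~p3 | p1) & (~p2 | p1 & ~~(~~(~p2 & (~p2 | p0)) & ~p3 | ~~(~p2 & (~p2 | p0))) & ~p3)
= (p1 & ~p2 & ~p3 | p1) & (~p2 | p1 & (~~(~p2 & (~p2 | p0)) & ~p3 | ~~(~p2 & (~p2 | p0))) & ~p3)   (double negation)
= (p1 & ~p2 & ~p3 | p1) & (~p2 | p1 & ~~(~p2 & (~p2 | p0)) & ~p3)   (absorption)
= (p1 & ~p2 & ~p3 | p1) & (~p2 | p1 & ~~~p2 & ~p3)   (absorption)
= (p1 & ~p2 & ~p3 | p1) & (~p2 | p1 & ~p2 & ~p3)   (double negation)
= p1 & ~p2 | p1 & ~p2 & ~p3   (distribution)
= p1 & ~p2   (absorption)

p1 & ~p2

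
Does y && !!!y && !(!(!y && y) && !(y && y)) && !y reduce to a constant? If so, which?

yes, False

y && !!!y && !(!(!y && y) && !(y && y)) && !y
= y && !!!y && (!y && y || y && y) && !y   (De Morgan)
= y && !y && (!y && y || y && y) && !y   (double negation)
= y && !y && y && !y   (distribution)
= y && !y   (idempotence)
= false   (complement)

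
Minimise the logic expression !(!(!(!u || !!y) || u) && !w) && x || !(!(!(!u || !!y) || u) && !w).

!(!(!(!u || !!y) || u) && !w) && x || !(!(!(!u || !!y) || u) && !w)
= !(!(!(!u || !!y) || u) && !w)   [absorption]
= !(!(u && !y || u) && !w)   [De Morgan]
= u && !y || u || w   [De Morgan]
= u || w   [absorption]

u || w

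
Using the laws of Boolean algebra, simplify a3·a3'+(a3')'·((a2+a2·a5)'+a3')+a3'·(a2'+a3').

a3·a3'+(a3')'·((a2+a2·a5)'+a3')+a3'·(a2'+a3')
= a3·a3'+a3·((a2+a2·a5)'+a3')+a3'·(a2'+a3')   — double negation
= a3·a3'+a3·(a2'+a3')+a3'·(a2'+a3')   — absorption
= a3·(a2'+a3')+a3'·(a2'+a3')   — complement / identity
= a2'+a3'   — distribution

a2'+a3'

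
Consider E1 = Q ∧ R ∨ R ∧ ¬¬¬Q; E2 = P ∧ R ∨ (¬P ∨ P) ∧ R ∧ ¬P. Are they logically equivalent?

Yes

E1: Q ∧ R ∨ R ∧ ¬¬¬Q
    = Q ∧ R ∨ R ∧ ¬Q   (double negation)
    = R   (distribution)
E2: P ∧ R ∨ (¬P ∨ P) ∧ R ∧ ¬P
    = P ∧ R ∨ R ∧ ¬P   (complement / identity)
    = R   (distribution)
Both reduce to R, so they are equivalent.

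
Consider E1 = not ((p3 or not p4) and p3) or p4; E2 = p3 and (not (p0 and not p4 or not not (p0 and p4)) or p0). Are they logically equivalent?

E1: not ((p3 or not p4) and p3) or p4
    = not p3 or p4
E2: p3 and (not (p0 and not p4 or not not (p0 and p4)) or p0)
    = p3 and (not (p0 and not p4 or p0 and p4) or p0)
    = p3 and (not p0 or p0)
    = p3
These differ: at p0=1, p3=0, p4=0, E1 = 1 but E2 = 0.

No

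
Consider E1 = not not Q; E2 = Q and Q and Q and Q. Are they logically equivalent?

Yes

E1: not not Q
    = Q   — double negation
E2: Q and Q and Q and Q
    = Q and Q   — idempotence
    = Q   — idempotence
Both reduce to Q, so they are equivalent.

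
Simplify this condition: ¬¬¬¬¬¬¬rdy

¬rdy

¬¬¬¬¬¬¬rdy
= ¬¬¬¬¬rdy
= ¬¬¬rdy
= ¬rdy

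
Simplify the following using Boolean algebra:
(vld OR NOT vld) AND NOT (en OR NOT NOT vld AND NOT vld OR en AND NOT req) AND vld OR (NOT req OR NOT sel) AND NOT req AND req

(vld OR NOT vld) AND NOT (en OR NOT NOT vld AND NOT vld OR en AND NOT req) AND vld OR (NOT req OR NOT sel) AND NOT req AND req
= (vld OR NOT vld) AND NOT (en OR NOT NOT vld AND NOT vld OR en AND NOT req) AND vld OR NOT req AND req   (absorption)
= (vld OR NOT vld) AND NOT (en OR vld AND NOT vld OR en AND NOT req) AND vld OR NOT req AND req   (double negation)
= NOT (en OR vld AND NOT vld OR en AND NOT req) AND vld OR NOT req AND req   (complement / identity)
= NOT (en OR vld AND NOT vld OR en AND NOT req) AND vld   (complement / identity)
= NOT (en OR en AND NOT req) AND vld   (complement / identity)
= NOT en AND vld   (absorption)

NOT en AND vld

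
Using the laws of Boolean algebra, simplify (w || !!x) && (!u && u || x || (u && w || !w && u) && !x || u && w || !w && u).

(w || !!x) && (!u && u || x || (u && w || !w && u) && !x || u && w || !w && u)
= (w || !!x) && (x || (u && w || !w && u) && !x || u && w || !w && u)   [complement / identity]
= (w || !!x) && (x || u && w || !w && u)   [absorption]
= (w || x) && (x || u && w || !w && u)   [double negation]
= w && (u && w || !w && u) || x   [distribution]
= w && u || x   [distribution]

w && u || x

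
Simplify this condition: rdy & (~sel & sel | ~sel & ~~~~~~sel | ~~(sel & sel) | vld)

rdy & (sel | vld)

rdy & (~sel & sel | ~sel & ~~~~~~sel | ~~(sel & sel) | vld)
= rdy & (~sel & sel | ~sel & ~~~~sel | ~~(sel & sel) | vld)
= rdy & (~sel & ~~~~sel | ~~(sel & sel) | vld)
= rdy & (~sel & ~~sel | ~~(sel & sel) | vld)
= rdy & (~sel & ~~sel | sel & sel | vld)
= rdy & (~sel & sel | sel & sel | vld)
= rdy & (sel | vld)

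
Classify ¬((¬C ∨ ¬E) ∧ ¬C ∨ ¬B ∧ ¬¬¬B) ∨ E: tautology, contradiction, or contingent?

contingent

¬((¬C ∨ ¬E) ∧ ¬C ∨ ¬B ∧ ¬¬¬B) ∨ E
= ¬((¬C ∨ ¬E) ∧ ¬C ∨ ¬B ∧ ¬B) ∨ E   — double negation
= ¬(¬C ∨ ¬B ∧ ¬B) ∨ E   — absorption
= ¬(¬C ∨ ¬B) ∨ E   — idempotence
= C ∧ B ∨ E   — De Morgan
This depends on B, C, E, so it is not a constant.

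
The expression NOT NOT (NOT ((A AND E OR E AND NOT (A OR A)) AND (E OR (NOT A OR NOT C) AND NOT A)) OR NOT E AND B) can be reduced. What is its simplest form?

NOT NOT (NOT ((A AND E OR E AND NOT (A OR A)) AND (E OR (NOT A OR NOT C) AND NOT A)) OR NOT E AND B)
= NOT NOT (NOT ((A AND E OR E AND NOT A) AND (E OR (NOT A OR NOT C) AND NOT A)) OR NOT E AND B)   [idempotence]
= NOT NOT (NOT ((A AND E OR E AND NOT A) AND (E OR NOT A)) OR NOT E AND B)   [absorption]
= NOT NOT (NOT (E AND (E OR NOT A)) OR NOT E AND B)   [distribution]
= NOT NOT (NOT E OR NOT E AND B)   [absorption]
= NOT NOT NOT E   [absorption]
= NOT E   [double negation]

NOT E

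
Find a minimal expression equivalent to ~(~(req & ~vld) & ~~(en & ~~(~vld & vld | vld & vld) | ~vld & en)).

~(~(req & ~vld) & ~~(en & ~~(~vld & vld | vld & vld) | ~vld & en))
= ~(~(req & ~vld) & ~~(en & ~~vld | ~vld & en))   — distribution
= ~(~(req & ~vld) & ~~(en & vld | ~vld & en))   — double negation
= ~(~(req & ~vld) & ~~en)   — distribution
= req & ~vld | ~en   — De Morgan

req & ~vld | ~en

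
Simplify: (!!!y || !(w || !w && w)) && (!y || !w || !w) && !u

(!y || !w) && !u

(!!!y || !(w || !w && w)) && (!y || !w || !w) && !u
= (!!!y || !w) && (!y || !w || !w) && !u   — complement / identity
= (!!!y || !w) && (!y || !w) && !u   — idempotence
= (!y || !w) && (!y || !w) && !u   — double negation
= (!y || !w) && !u   — idempotence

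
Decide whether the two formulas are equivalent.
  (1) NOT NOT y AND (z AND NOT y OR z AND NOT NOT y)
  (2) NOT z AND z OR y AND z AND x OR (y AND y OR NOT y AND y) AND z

E1: NOT NOT y AND (z AND NOT y OR z AND NOT NOT y)
    = NOT NOT y AND (z AND NOT y OR z AND y)   [double negation]
    = NOT NOT y AND z   [distribution]
    = y AND z   [double negation]
E2: NOT z AND z OR y AND z AND x OR (y AND y OR NOT y AND y) AND z
    = y AND z AND x OR (y AND y OR NOT y AND y) AND z   [complement / identity]
    = y AND z AND x OR y AND z   [distribution]
    = y AND z   [absorption]
Both reduce to y AND z, so they are equivalent.

Yes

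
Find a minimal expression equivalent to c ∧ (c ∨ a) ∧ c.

c ∧ (c ∨ a) ∧ c
= c ∧ c   — absorption
= c   — idempotence

c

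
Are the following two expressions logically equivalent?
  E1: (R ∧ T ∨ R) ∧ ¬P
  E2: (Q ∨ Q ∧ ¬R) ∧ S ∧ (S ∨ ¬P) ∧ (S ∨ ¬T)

No

E1: (R ∧ T ∨ R) ∧ ¬P
    = R ∧ ¬P   — absorption
E2: (Q ∨ Q ∧ ¬R) ∧ S ∧ (S ∨ ¬P) ∧ (S ∨ ¬T)
    = Q ∧ S ∧ (S ∨ ¬P) ∧ (S ∨ ¬T)   — absorption
    = Q ∧ S ∧ (S ∨ ¬T)   — absorption
    = Q ∧ S   — absorption
These differ: at P=0, Q=0, R=1, S=0, T=1, E1 = 1 but E2 = 0.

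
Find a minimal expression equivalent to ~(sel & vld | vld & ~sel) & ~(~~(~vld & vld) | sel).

~(sel & vld | vld & ~sel) & ~(~~(~vld & vld) | sel)
= ~(sel & vld | vld & ~sel) & ~(~vld & vld | sel)   [double negation]
= ~vld & ~(~vld & vld | sel)   [distribution]
= ~vld & ~sel   [complement / identity]

~vld & ~sel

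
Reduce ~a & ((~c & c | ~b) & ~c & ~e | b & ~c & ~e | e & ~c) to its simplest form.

~a & ((~c & c | ~b) & ~c & ~e | b & ~c & ~e | e & ~c)
= ~a & (~b & ~c & ~e | b & ~c & ~e | e & ~c)   [complement / identity]
= ~a & (~c & ~e | e & ~c)   [distribution]
= ~a & ~c   [distribution]

~a & ~c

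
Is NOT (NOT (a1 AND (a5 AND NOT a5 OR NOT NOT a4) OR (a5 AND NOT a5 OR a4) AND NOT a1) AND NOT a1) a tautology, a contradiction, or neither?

NOT (NOT (a1 AND (a5 AND NOT a5 OR NOT NOT a4) OR (a5 AND NOT a5 OR a4) AND NOT a1) AND NOT a1)
= NOT (NOT (a1 AND (a5 AND NOT a5 OR a4) OR (a5 AND NOT a5 OR a4) AND NOT a1) AND NOT a1)
= a1 AND (a5 AND NOT a5 OR a4) OR (a5 AND NOT a5 OR a4) AND NOT a1 OR a1
= a5 AND NOT a5 OR a4 OR a1
= a4 OR a1
This depends on a1, a4, so it is not a constant.

neither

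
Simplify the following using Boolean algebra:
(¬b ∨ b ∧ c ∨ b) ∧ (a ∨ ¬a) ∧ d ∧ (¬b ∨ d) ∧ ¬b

(¬b ∨ b ∧ c ∨ b) ∧ (a ∨ ¬a) ∧ d ∧ (¬b ∨ d) ∧ ¬b
= (¬b ∨ b ∧ c ∨ b) ∧ (a ∨ ¬a) ∧ d ∧ ¬b   (absorption)
= (¬b ∨ b ∧ c ∨ b) ∧ d ∧ ¬b   (complement / identity)
= (¬b ∨ b) ∧ d ∧ ¬b   (absorption)
= d ∧ ¬b   (complement / identity)

d ∧ ¬b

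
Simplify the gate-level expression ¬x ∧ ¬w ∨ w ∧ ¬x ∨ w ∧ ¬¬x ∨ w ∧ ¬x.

¬x ∨ w

¬x ∧ ¬w ∨ w ∧ ¬x ∨ w ∧ ¬¬x ∨ w ∧ ¬x
= ¬x ∧ ¬w ∨ w ∧ ¬x ∨ w ∧ x ∨ w ∧ ¬x   — double negation
= ¬x ∨ w ∧ x ∨ w ∧ ¬x   — distribution
= ¬x ∨ w   — distribution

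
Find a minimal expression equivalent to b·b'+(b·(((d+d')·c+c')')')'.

b'

b·b'+(b·(((d+d')·c+c')')')'
= b·b'+(b·((c+c')')')'   — complement / identity
= (b·((c+c')')')'   — complement / identity
= (b·(c+c'))'   — double negation
= b'   — complement / identity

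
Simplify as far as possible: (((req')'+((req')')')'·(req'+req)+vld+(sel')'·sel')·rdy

(((req')'+((req')')')'·(req'+req)+vld+(sel')'·sel')·rdy
= (((req')'+req')'·(req'+req)+vld+(sel')'·sel')·rdy   (double negation)
= (((req')'+req')'+vld+(sel')'·sel')·rdy   (complement / identity)
= (req'·req+vld+(sel')'·sel')·rdy   (De Morgan)
= (req'·req+vld+sel·sel')·rdy   (double negation)
= (req'·req+vld)·rdy   (complement / identity)
= vld·rdy   (complement / identity)

vld·rdy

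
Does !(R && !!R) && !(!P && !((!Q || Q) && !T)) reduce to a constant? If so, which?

no

!(R && !!R) && !(!P && !((!Q || Q) && !T))
= !(R && !!R) && !(!P && !!T)   — complement / identity
= !(R && R) && !(!P && !!T)   — double negation
= !(R && R) && (P || !T)   — De Morgan
= !R && (P || !T)   — idempotence
This depends on P, R, T, so it is not a constant.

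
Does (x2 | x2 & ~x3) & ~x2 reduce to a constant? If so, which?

yes, False

(x2 | x2 & ~x3) & ~x2
= x2 & ~x2
= 0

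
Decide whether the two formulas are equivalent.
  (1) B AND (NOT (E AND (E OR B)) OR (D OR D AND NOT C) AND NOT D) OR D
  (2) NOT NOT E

E1: B AND (NOT (E AND (E OR B)) OR (D OR D AND NOT C) AND NOT D) OR D
    = B AND (NOT (E AND (E OR B)) OR D AND NOT D) OR D
    = B AND NOT (E AND (E OR B)) OR D
    = B AND NOT E OR D
E2: NOT NOT E
    = E
These differ: at B=0, C=0, D=1, E=0, E1 = 1 but E2 = 0.

No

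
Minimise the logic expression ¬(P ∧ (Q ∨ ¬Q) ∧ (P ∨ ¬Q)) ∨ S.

¬P ∨ S

¬(P ∧ (Q ∨ ¬Q) ∧ (P ∨ ¬Q)) ∨ S
= ¬(P ∧ (P ∨ ¬Q)) ∨ S   — complement / identity
= ¬P ∨ S   — absorption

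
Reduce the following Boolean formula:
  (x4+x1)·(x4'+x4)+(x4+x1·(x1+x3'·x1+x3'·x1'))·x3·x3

x4+x1

(x4+x1)·(x4'+x4)+(x4+x1·(x1+x3'·x1+x3'·x1'))·x3·x3
= (x4+x1)·(x4'+x4)+(x4+x1·(x1+x3'))·x3·x3   (distribution)
= (x4+x1)·(x4'+x4)+(x4+x1·(x1+x3'))·x3   (idempotence)
= x4+x1+(x4+x1·(x1+x3'))·x3   (complement / identity)
= x4+x1+(x4+x1)·x3   (absorption)
= x4+x1   (absorption)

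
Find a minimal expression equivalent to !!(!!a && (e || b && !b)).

!!(!!a && (e || b && !b))
= !!(a && (e || b && !b))
= a && (e || b && !b)
= a && e

a && e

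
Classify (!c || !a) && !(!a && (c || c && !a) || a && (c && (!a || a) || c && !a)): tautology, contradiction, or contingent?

(!c || !a) && !(!a && (c || c && !a) || a && (c && (!a || a) || c && !a))
= (!c || !a) && !(!a && (c || c && !a) || a && (c || c && !a))   (complement / identity)
= (!c || !a) && !(c || c && !a)   (distribution)
= (!c || !a) && !c   (absorption)
= !c   (absorption)
This depends on c, so it is not a constant.

contingent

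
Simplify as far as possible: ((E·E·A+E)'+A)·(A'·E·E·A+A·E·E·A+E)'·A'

((E·E·A+E)'+A)·(A'·E·E·A+A·E·E·A+E)'·A'
= ((E·E·A+E)'+A)·(E·E·A+E)'·A'
= (E·E·A+E)'·A'
= (E·A+E)'·A'
= E'·A'

E'·A'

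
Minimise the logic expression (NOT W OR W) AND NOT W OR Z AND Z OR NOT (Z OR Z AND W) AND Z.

(NOT W OR W) AND NOT W OR Z AND Z OR NOT (Z OR Z AND W) AND Z
= NOT W OR Z AND Z OR NOT (Z OR Z AND W) AND Z   [complement / identity]
= NOT W OR Z AND Z OR NOT Z AND Z   [absorption]
= NOT W OR Z   [distribution]

NOT W OR Z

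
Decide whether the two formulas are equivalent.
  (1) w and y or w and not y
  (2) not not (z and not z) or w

Yes

E1: w and y or w and not y
    = w   (distribution)
E2: not not (z and not z) or w
    = z and not z or w   (double negation)
    = w   (complement / identity)
Both reduce to w, so they are equivalent.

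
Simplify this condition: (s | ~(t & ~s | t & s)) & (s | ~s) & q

(s | ~(t & ~s | t & s)) & (s | ~s) & q
= (s | ~t) & (s | ~s) & q   [distribution]
= (s | ~t) & q   [complement / identity]

(s | ~t) & q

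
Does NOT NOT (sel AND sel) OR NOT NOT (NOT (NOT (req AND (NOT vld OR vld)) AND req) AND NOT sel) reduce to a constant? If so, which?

yes, True

NOT NOT (sel AND sel) OR NOT NOT (NOT (NOT (req AND (NOT vld OR vld)) AND req) AND NOT sel)
= sel AND sel OR NOT NOT (NOT (NOT (req AND (NOT vld OR vld)) AND req) AND NOT sel)
= sel AND sel OR NOT NOT (NOT (NOT req AND req) AND NOT sel)
= sel AND sel OR NOT (NOT req AND req OR sel)
= sel OR NOT (NOT req AND req OR sel)
= sel OR NOT sel
= TRUE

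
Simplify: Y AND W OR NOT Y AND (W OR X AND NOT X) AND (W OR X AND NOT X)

Y AND W OR NOT Y AND (W OR X AND NOT X) AND (W OR X AND NOT X)
= Y AND W OR NOT Y AND (W OR X AND NOT X)   [idempotence]
= Y AND W OR NOT Y AND W   [complement / identity]
= W AND (Y OR NOT Y)   [distribution]
= W   [complement / identity]

W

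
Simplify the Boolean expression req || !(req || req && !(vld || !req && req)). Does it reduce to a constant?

true

req || !(req || req && !(vld || !req && req))
= req || !(req || req && !vld)   [complement / identity]
= req || !req   [absorption]
= true   [complement]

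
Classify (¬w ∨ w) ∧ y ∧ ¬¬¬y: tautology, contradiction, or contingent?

(¬w ∨ w) ∧ y ∧ ¬¬¬y
= y ∧ ¬¬¬y
= y ∧ ¬y
= False

contradiction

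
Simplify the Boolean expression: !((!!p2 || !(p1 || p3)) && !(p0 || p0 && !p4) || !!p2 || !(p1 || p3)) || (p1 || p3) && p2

!((!!p2 || !(p1 || p3)) && !(p0 || p0 && !p4) || !!p2 || !(p1 || p3)) || (p1 || p3) && p2
= !((!!p2 || !(p1 || p3)) && !p0 || !!p2 || !(p1 || p3)) || (p1 || p3) && p2   [absorption]
= !(!!p2 || !(p1 || p3)) || (p1 || p3) && p2   [absorption]
= !p2 && (p1 || p3) || (p1 || p3) && p2   [De Morgan]
= p1 || p3   [distribution]

p1 || p3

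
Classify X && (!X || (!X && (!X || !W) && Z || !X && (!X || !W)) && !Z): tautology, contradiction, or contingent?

contradiction

X && (!X || (!X && (!X || !W) && Z || !X && (!X || !W)) && !Z)
= X && (!X || !X && (!X || !W) && !Z)
= X && (!X || !X && !Z)
= X && !X
= false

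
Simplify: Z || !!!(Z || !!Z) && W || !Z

Z || !!!(Z || !!Z) && W || !Z
= Z || !(Z || !!Z) && W || !Z   [double negation]
= Z || !(Z || Z) && W || !Z   [double negation]
= Z || !Z && W || !Z   [idempotence]
= Z || !Z   [absorption]
= true   [complement]

true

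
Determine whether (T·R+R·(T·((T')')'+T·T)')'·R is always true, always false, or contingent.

always false

(T·R+R·(T·((T')')'+T·T)')'·R
= (T·R+R·(T·T'+T·T)')'·R   [double negation]
= (T·R+R·T')'·R   [distribution]
= R'·R   [distribution]
= 0   [complement]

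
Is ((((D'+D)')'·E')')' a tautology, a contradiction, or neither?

neither

((((D'+D)')'·E')')'
= (((D'+D)·E')')'   (double negation)
= (D'+D)·E'   (double negation)
= E'   (complement / identity)
This depends on E, so it is not a constant.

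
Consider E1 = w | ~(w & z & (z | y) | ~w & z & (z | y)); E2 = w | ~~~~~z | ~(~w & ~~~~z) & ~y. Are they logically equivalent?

Yes

E1: w | ~(w & z & (z | y) | ~w & z & (z | y))
    = w | ~(z & (z | y))   — distribution
    = w | ~z   — absorption
E2: w | ~~~~~z | ~(~w & ~~~~z) & ~y
    = w | ~~~z | ~(~w & ~~~~z) & ~y   — double negation
    = w | ~~~z | (w | ~~~z) & ~y   — De Morgan
    = w | ~~~z   — absorption
    = w | ~z   — double negation
Both reduce to w | ~z, so they are equivalent.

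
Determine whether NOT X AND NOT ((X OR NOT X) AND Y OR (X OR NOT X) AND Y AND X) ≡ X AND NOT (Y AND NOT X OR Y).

E1: NOT X AND NOT ((X OR NOT X) AND Y OR (X OR NOT X) AND Y AND X)
    = NOT X AND NOT ((X OR NOT X) AND Y)   [absorption]
    = NOT X AND NOT Y   [complement / identity]
E2: X AND NOT (Y AND NOT X OR Y)
    = X AND NOT Y   [absorption]
These differ: at X=0, Y=0, E1 = 1 but E2 = 0.

No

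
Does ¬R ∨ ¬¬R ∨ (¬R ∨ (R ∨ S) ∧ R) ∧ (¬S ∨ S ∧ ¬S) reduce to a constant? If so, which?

¬R ∨ ¬¬R ∨ (¬R ∨ (R ∨ S) ∧ R) ∧ (¬S ∨ S ∧ ¬S)
= ¬R ∨ ¬¬R ∨ (¬R ∨ (R ∨ S) ∧ R) ∧ ¬S   [complement / identity]
= ¬R ∨ R ∨ (¬R ∨ (R ∨ S) ∧ R) ∧ ¬S   [double negation]
= ¬R ∨ R ∨ (¬R ∨ R) ∧ ¬S   [absorption]
= ¬R ∨ R   [absorption]
= True   [complement]

yes, True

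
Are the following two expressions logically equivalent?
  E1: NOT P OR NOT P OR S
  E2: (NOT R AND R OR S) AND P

E1: NOT P OR NOT P OR S
    = NOT P OR S
E2: (NOT R AND R OR S) AND P
    = S AND P
These differ: at P=0, R=0, S=0, E1 = 1 but E2 = 0.

No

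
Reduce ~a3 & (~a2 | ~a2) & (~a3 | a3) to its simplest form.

~a3 & (~a2 | ~a2) & (~a3 | a3)
= ~a3 & ~a2 & (~a3 | a3)   — idempotence
= ~a3 & ~a2   — complement / identity

~a3 & ~a2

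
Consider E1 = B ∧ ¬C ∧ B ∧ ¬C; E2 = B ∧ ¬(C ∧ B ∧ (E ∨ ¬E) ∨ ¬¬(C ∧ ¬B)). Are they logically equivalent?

E1: B ∧ ¬C ∧ B ∧ ¬C
    = B ∧ ¬C   [idempotence]
E2: B ∧ ¬(C ∧ B ∧ (E ∨ ¬E) ∨ ¬¬(C ∧ ¬B))
    = B ∧ ¬(C ∧ B ∨ ¬¬(C ∧ ¬B))   [complement / identity]
    = B ∧ ¬(C ∧ B ∨ C ∧ ¬B)   [double negation]
    = B ∧ ¬C   [distribution]
Both reduce to B ∧ ¬C, so they are equivalent.

Yes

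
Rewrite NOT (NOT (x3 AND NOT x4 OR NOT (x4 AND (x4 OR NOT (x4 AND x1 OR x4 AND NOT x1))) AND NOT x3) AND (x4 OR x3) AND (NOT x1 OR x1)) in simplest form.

NOT (NOT (x3 AND NOT x4 OR NOT (x4 AND (x4 OR NOT (x4 AND x1 OR x4 AND NOT x1))) AND NOT x3) AND (x4 OR x3) AND (NOT x1 OR x1))
= NOT (NOT (x3 AND NOT x4 OR NOT (x4 AND (x4 OR NOT x4)) AND NOT x3) AND (x4 OR x3) AND (NOT x1 OR x1))   — distribution
= NOT (NOT (x3 AND NOT x4 OR NOT x4 AND NOT x3) AND (x4 OR x3) AND (NOT x1 OR x1))   — complement / identity
= NOT (NOT NOT x4 AND (x4 OR x3) AND (NOT x1 OR x1))   — distribution
= NOT (x4 AND (x4 OR x3) AND (NOT x1 OR x1))   — double negation
= NOT (x4 AND (x4 OR x3))   — complement / identity
= NOT x4   — absorption

NOT x4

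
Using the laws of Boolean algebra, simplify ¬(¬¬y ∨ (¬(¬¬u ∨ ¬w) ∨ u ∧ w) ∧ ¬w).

¬y

¬(¬¬y ∨ (¬(¬¬u ∨ ¬w) ∨ u ∧ w) ∧ ¬w)
= ¬(¬¬y ∨ (¬u ∧ w ∨ u ∧ w) ∧ ¬w)   (De Morgan)
= ¬(¬¬y ∨ w ∧ ¬w)   (distribution)
= ¬¬¬y   (complement / identity)
= ¬y   (double negation)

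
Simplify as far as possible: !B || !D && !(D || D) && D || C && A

!B || C && A

!B || !D && !(D || D) && D || C && A
= !B || !D && !D && D || C && A   (idempotence)
= !B || !D && D || C && A   (idempotence)
= !B || C && A   (complement / identity)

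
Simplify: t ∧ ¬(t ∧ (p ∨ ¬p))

t ∧ ¬(t ∧ (p ∨ ¬p))
= t ∧ ¬t   (complement / identity)
= False   (complement)

False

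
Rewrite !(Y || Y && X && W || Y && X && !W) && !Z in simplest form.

!Y && !Z

!(Y || Y && X && W || Y && X && !W) && !Z
= !(Y || Y && X) && !Z   (distribution)
= !Y && !Z   (absorption)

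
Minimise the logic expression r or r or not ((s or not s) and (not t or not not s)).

r or r or not ((s or not s) and (not t or not not s))
= r or r or not (not t or not not s)
= r or r or t and not s
= r or t and not s

r or t and not s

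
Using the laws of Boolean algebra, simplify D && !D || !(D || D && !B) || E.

D && !D || !(D || D && !B) || E
= D && !D || !D || E
= !D || E

!D || E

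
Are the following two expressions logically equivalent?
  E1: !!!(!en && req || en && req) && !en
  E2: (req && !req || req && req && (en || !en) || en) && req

E1: !!!(!en && req || en && req) && !en
    = !(!en && req || en && req) && !en
    = !req && !en
E2: (req && !req || req && req && (en || !en) || en) && req
    = (req && !req || req && req || en) && req
    = (req || en) && req
    = req
These differ: at en=0, req=1, E1 = 0 but E2 = 1.

No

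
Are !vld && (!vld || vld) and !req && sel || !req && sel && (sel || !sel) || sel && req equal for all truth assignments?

E1: !vld && (!vld || vld)
    = !vld   (complement / identity)
E2: !req && sel || !req && sel && (sel || !sel) || sel && req
    = !req && sel || !req && sel || sel && req   (complement / identity)
    = !req && sel || sel && req   (idempotence)
    = sel   (distribution)
These differ: at req=1, sel=0, vld=0, E1 = 1 but E2 = 0.

No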